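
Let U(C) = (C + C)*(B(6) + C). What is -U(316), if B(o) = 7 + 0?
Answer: -204136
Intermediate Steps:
B(o) = 7
U(C) = 2*C*(7 + C) (U(C) = (C + C)*(7 + C) = (2*C)*(7 + C) = 2*C*(7 + C))
-U(316) = -2*316*(7 + 316) = -2*316*323 = -1*204136 = -204136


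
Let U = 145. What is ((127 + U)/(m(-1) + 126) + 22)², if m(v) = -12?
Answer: 1932100/3249 ≈ 594.67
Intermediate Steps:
((127 + U)/(m(-1) + 126) + 22)² = ((127 + 145)/(-12 + 126) + 22)² = (272/114 + 22)² = (272*(1/114) + 22)² = (136/57 + 22)² = (1390/57)² = 1932100/3249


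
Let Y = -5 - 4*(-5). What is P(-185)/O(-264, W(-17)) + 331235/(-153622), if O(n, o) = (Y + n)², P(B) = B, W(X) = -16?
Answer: -20565321305/9524717622 ≈ -2.1592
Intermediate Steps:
Y = 15 (Y = -5 + 20 = 15)
O(n, o) = (15 + n)²
P(-185)/O(-264, W(-17)) + 331235/(-153622) = -185/(15 - 264)² + 331235/(-153622) = -185/((-249)²) + 331235*(-1/153622) = -185/62001 - 331235/153622 = -20565321305/9524717622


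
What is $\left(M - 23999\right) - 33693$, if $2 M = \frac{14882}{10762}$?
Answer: $- \frac{620873863}{10762} \approx -57691.0$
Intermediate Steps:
$M = \frac{7441}{10762}$ ($M = \frac{14882 \cdot \frac{1}{10762}}{2} = \frac{1}{2} \cdot \frac{7441}{5381} = \frac{7441}{10762} \approx 0.69141$)
$\left(M - 23999\right) - 33693 = \left(\frac{7441}{10762} - 23999\right) - 33693 = - \frac{258269797}{10762} - 33693 = - \frac{620873863}{10762}$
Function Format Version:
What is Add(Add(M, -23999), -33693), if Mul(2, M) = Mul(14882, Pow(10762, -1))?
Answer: Rational(-620873863, 10762) ≈ -57691.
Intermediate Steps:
M = Rational(7441, 10762) (M = Mul(Rational(1, 2), Mul(14882, Pow(10762, -1))) = Mul(Rational(1, 2), Mul(14882, Rational(1, 10762))) = Mul(Rational(1, 2), Rational(7441, 5381)) = Rational(7441, 10762) ≈ 0.69141)
Add(Add(M, -23999), -33693) = Add(Add(Rational(7441, 10762), -23999), -33693) = Add(Rational(-258269797, 10762), -33693) = Rational(-620873863, 10762)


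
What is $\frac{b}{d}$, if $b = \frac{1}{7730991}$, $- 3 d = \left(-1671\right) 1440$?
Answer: $\frac{1}{6200873261280} \approx 1.6127 \cdot 10^{-13}$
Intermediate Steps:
$d = 802080$ ($d = - \frac{\left(-1671\right) 1440}{3} = \left(- \frac{1}{3}\right) \left(-2406240\right) = 802080$)
$b = \frac{1}{7730991} \approx 1.2935 \cdot 10^{-7}$
$\frac{b}{d} = \frac{1}{7730991 \cdot 802080} = \frac{1}{7730991} \cdot \frac{1}{802080} = \frac{1}{6200873261280}$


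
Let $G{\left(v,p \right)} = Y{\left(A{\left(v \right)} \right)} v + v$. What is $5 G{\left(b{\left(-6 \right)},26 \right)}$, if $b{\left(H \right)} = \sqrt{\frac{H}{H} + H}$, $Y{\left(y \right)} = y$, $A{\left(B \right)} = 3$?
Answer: $20 i \sqrt{5} \approx 44.721 i$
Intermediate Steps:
$b{\left(H \right)} = \sqrt{1 + H}$
$G{\left(v,p \right)} = 4 v$ ($G{\left(v,p \right)} = 3 v + v = 4 v$)
$5 G{\left(b{\left(-6 \right)},26 \right)} = 5 \cdot 4 \sqrt{1 - 6} = 5 \cdot 4 \sqrt{-5} = 5 \cdot 4 i \sqrt{5} = 20 i \sqrt{5}$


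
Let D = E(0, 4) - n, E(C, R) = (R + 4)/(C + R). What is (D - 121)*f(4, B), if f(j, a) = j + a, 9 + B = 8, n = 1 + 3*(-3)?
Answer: -333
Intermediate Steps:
n = -8 (n = 1 - 9 = -8)
B = -1 (B = -9 + 8 = -1)
E(C, R) = (4 + R)/(C + R)
D = 10 (D = (4 + 4)/(0 + 4) - 1*(-8) = 8/4 + 8 = (1/4)*8 + 8 = 2 + 8 = 10)
f(j, a) = a + j
(D - 121)*f(4, B) = (10 - 121)*(-1 + 4) = -111*3 = -333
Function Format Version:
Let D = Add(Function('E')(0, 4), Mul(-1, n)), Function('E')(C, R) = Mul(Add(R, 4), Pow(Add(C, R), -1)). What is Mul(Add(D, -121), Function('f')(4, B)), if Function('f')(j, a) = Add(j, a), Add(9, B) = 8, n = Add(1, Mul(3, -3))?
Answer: -333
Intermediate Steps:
n = -8 (n = Add(1, -9) = -8)
B = -1 (B = Add(-9, 8) = -1)
Function('E')(C, R) = Mul(Pow(Add(C, R), -1), Add(4, R)) (Function('E')(C, R) = Mul(Add(4, R), Pow(Add(C, R), -1)) = Mul(Pow(Add(C, R), -1), Add(4, R)))
D = 10 (D = Add(Mul(Pow(Add(0, 4), -1), Add(4, 4)), Mul(-1, -8)) = Add(Mul(Pow(4, -1), 8), 8) = Add(Mul(Rational(1, 4), 8), 8) = Add(2, 8) = 10)
Function('f')(j, a) = Add(a, j)
Mul(Add(D, -121), Function('f')(4, B)) = Mul(Add(10, -121), Add(-1, 4)) = Mul(-111, 3) = -333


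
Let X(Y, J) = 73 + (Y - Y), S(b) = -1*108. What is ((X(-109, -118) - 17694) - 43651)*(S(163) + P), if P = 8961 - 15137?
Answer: 385033248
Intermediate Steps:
P = -6176
S(b) = -108
X(Y, J) = 73 (X(Y, J) = 73 + 0 = 73)
((X(-109, -118) - 17694) - 43651)*(S(163) + P) = ((73 - 17694) - 43651)*(-108 - 6176) = (-17621 - 43651)*(-6284) = -61272*(-6284) = 385033248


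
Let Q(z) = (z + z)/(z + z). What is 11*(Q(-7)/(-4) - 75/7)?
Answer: -3377/28 ≈ -120.61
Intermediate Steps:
Q(z) = 1 (Q(z) = (2*z)/((2*z)) = (2*z)*(1/(2*z)) = 1)
11*(Q(-7)/(-4) - 75/7) = 11*(1/(-4) - 75/7) = 11*(1*(-¼) - 75*⅐) = 11*(-¼ - 75/7) = 11*(-307/28) = -3377/28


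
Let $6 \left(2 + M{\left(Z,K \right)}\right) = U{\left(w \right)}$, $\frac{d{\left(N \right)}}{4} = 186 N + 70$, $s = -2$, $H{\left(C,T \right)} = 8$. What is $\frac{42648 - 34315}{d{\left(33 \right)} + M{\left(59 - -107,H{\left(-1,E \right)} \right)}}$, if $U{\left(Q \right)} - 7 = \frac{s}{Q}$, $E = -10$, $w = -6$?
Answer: $\frac{74997}{223481} \approx 0.33559$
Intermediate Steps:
$d{\left(N \right)} = 280 + 744 N$ ($d{\left(N \right)} = 4 \left(186 N + 70\right) = 4 \left(70 + 186 N\right) = 280 + 744 N$)
$U{\left(Q \right)} = 7 - \frac{2}{Q}$
$M{\left(Z,K \right)} = - \frac{7}{9}$ ($M{\left(Z,K \right)} = -2 + \frac{7 - \frac{2}{-6}}{6} = -2 + \frac{7 - - \frac{1}{3}}{6} = -2 + \frac{7 + \frac{1}{3}}{6} = -2 + \frac{1}{6} \cdot \frac{22}{3} = -2 + \frac{11}{9} = - \frac{7}{9}$)
$\frac{42648 - 34315}{d{\left(33 \right)} + M{\left(59 - -107,H{\left(-1,E \right)} \right)}} = \frac{42648 - 34315}{\left(280 + 744 \cdot 33\right) - \frac{7}{9}} = \frac{8333}{\left(280 + 24552\right) - \frac{7}{9}} = \frac{8333}{24832 - \frac{7}{9}} = \frac{8333}{\frac{223481}{9}} = 8333 \cdot \frac{9}{223481} = \frac{74997}{223481}$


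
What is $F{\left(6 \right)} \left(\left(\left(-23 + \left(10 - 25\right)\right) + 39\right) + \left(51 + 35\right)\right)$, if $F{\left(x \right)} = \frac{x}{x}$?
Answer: $87$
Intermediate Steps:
$F{\left(x \right)} = 1$
$F{\left(6 \right)} \left(\left(\left(-23 + \left(10 - 25\right)\right) + 39\right) + \left(51 + 35\right)\right) = 1 \left(\left(\left(-23 + \left(10 - 25\right)\right) + 39\right) + \left(51 + 35\right)\right) = 1 \left(\left(\left(-23 - 15\right) + 39\right) + 86\right) = 1 \left(\left(-38 + 39\right) + 86\right) = 1 \left(1 + 86\right) = 1 \cdot 87 = 87$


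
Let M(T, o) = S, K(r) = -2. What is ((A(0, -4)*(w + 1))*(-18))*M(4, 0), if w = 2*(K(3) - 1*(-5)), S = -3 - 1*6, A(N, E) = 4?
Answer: 4536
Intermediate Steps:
S = -9 (S = -3 - 6 = -9)
M(T, o) = -9
w = 6 (w = 2*(-2 - 1*(-5)) = 2*(-2 + 5) = 2*3 = 6)
((A(0, -4)*(w + 1))*(-18))*M(4, 0) = ((4*(6 + 1))*(-18))*(-9) = ((4*7)*(-18))*(-9) = (28*(-18))*(-9) = -504*(-9) = 4536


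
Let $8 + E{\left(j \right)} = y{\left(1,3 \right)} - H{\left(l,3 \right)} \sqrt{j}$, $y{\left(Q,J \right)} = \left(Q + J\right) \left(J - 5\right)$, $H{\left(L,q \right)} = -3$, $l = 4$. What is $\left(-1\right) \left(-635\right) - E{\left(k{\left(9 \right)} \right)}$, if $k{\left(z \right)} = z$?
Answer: $642$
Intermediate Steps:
$y{\left(Q,J \right)} = \left(-5 + J\right) \left(J + Q\right)$ ($y{\left(Q,J \right)} = \left(J + Q\right) \left(-5 + J\right) = \left(-5 + J\right) \left(J + Q\right)$)
$E{\left(j \right)} = -16 + 3 \sqrt{j}$ ($E{\left(j \right)} = -8 + \left(\left(3^{2} - 15 - 5 + 3 \cdot 1\right) - - 3 \sqrt{j}\right) = -8 + \left(\left(9 - 15 - 5 + 3\right) + 3 \sqrt{j}\right) = -8 + \left(-8 + 3 \sqrt{j}\right) = -16 + 3 \sqrt{j}$)
$\left(-1\right) \left(-635\right) - E{\left(k{\left(9 \right)} \right)} = \left(-1\right) \left(-635\right) - \left(-16 + 3 \sqrt{9}\right) = 635 - \left(-16 + 3 \cdot 3\right) = 635 - \left(-16 + 9\right) = 635 - -7 = 635 + 7 = 642$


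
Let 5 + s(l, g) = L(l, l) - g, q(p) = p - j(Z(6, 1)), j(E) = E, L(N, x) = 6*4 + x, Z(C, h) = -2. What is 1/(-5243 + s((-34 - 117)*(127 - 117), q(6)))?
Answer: -1/6742 ≈ -0.00014832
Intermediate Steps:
L(N, x) = 24 + x
q(p) = 2 + p (q(p) = p - 1*(-2) = p + 2 = 2 + p)
s(l, g) = 19 + l - g (s(l, g) = -5 + ((24 + l) - g) = -5 + (24 + l - g) = 19 + l - g)
1/(-5243 + s((-34 - 117)*(127 - 117), q(6))) = 1/(-5243 + (19 + (-34 - 117)*(127 - 117) - (2 + 6))) = 1/(-5243 + (19 - 151*10 - 1*8)) = 1/(-5243 + (19 - 1510 - 8)) = 1/(-5243 - 1499) = 1/(-6742) = -1/6742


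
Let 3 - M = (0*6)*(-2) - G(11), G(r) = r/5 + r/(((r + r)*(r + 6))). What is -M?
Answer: -889/170 ≈ -5.2294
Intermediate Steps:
G(r) = 1/(2*(6 + r)) + r/5 (G(r) = r*(⅕) + r/(((2*r)*(6 + r))) = r/5 + r/((2*r*(6 + r))) = r/5 + r*(1/(2*r*(6 + r))) = r/5 + 1/(2*(6 + r)) = 1/(2*(6 + r)) + r/5)
M = 889/170 (M = 3 - ((0*6)*(-2) - (5 + 2*11² + 12*11)/(10*(6 + 11))) = 3 - (0*(-2) - (5 + 2*121 + 132)/(10*17)) = 3 - (0 - (5 + 242 + 132)/(10*17)) = 3 - (0 - 379/(10*17)) = 3 - (0 - 1*379/170) = 3 - (0 - 379/170) = 3 - 1*(-379/170) = 3 + 379/170 = 889/170 ≈ 5.2294)
-M = -1*889/170 = -889/170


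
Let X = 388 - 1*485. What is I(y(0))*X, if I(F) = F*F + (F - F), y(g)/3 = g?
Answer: 0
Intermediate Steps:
y(g) = 3*g
I(F) = F**2 (I(F) = F**2 + 0 = F**2)
X = -97 (X = 388 - 485 = -97)
I(y(0))*X = (3*0)**2*(-97) = 0**2*(-97) = 0*(-97) = 0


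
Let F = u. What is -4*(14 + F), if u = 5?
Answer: -76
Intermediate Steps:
F = 5
-4*(14 + F) = -4*(14 + 5) = -4*19 = -76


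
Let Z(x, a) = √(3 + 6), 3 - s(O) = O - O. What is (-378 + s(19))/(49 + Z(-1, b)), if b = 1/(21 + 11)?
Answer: -375/52 ≈ -7.2115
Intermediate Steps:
s(O) = 3 (s(O) = 3 - (O - O) = 3 - 1*0 = 3 + 0 = 3)
b = 1/32 ≈ 0.031250
Z(x, a) = 3 (Z(x, a) = √9 = 3)
(-378 + s(19))/(49 + Z(-1, b)) = (-378 + 3)/(49 + 3) = -375/52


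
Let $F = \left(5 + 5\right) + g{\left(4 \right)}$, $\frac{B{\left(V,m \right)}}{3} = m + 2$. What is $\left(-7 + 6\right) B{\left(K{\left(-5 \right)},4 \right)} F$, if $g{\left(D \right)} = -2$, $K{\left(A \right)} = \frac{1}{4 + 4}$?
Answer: $-144$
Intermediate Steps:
$K{\left(A \right)} = \frac{1}{8}$
$B{\left(V,m \right)} = 6 + 3 m$ ($B{\left(V,m \right)} = 3 \left(m + 2\right) = 3 \left(2 + m\right) = 6 + 3 m$)
$F = 8$ ($F = \left(5 + 5\right) - 2 = 10 - 2 = 8$)
$\left(-7 + 6\right) B{\left(K{\left(-5 \right)},4 \right)} F = \left(-7 + 6\right) \left(6 + 3 \cdot 4\right) 8 = - (6 + 12) 8 = \left(-1\right) 18 \cdot 8 = \left(-18\right) 8 = -144$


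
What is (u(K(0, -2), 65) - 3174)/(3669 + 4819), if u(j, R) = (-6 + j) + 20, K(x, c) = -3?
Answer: -3163/8488 ≈ -0.37264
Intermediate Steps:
u(j, R) = 14 + j
(u(K(0, -2), 65) - 3174)/(3669 + 4819) = ((14 - 3) - 3174)/(3669 + 4819) = (11 - 3174)/8488 = -3163*1/8488 = -3163/8488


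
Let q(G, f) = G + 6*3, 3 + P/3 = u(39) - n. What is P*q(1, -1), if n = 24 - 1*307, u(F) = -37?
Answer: 13851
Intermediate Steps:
n = -283 (n = 24 - 307 = -283)
P = 729 (P = -9 + 3*(-37 - 1*(-283)) = -9 + 3*(-37 + 283) = -9 + 3*246 = -9 + 738 = 729)
q(G, f) = 18 + G (q(G, f) = G + 18 = 18 + G)
P*q(1, -1) = 729*(18 + 1) = 729*19 = 13851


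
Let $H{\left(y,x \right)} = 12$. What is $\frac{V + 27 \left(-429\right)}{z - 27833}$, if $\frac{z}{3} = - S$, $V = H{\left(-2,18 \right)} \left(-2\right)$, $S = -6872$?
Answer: $\frac{11607}{7217} \approx 1.6083$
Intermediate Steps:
$V = -24$ ($V = 12 \left(-2\right) = -24$)
$z = 20616$ ($z = 3 \left(\left(-1\right) \left(-6872\right)\right) = 3 \cdot 6872 = 20616$)
$\frac{V + 27 \left(-429\right)}{z - 27833} = \frac{-24 + 27 \left(-429\right)}{20616 - 27833} = \frac{-24 - 11583}{-7217} = \left(-11607\right) \left(- \frac{1}{7217}\right) = \frac{11607}{7217}$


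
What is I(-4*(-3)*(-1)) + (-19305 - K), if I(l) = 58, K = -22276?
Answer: 3029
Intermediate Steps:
I(-4*(-3)*(-1)) + (-19305 - K) = 58 + (-19305 - 1*(-22276)) = 58 + (-19305 + 22276) = 58 + 2971 = 3029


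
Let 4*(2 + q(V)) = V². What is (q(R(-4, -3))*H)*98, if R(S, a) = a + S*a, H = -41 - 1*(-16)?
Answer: -89425/2 ≈ -44713.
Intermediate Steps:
H = -25 (H = -41 + 16 = -25)
q(V) = -2 + V²/4
(q(R(-4, -3))*H)*98 = ((-2 + (-3*(1 - 4))²/4)*(-25))*98 = ((-2 + (-3*(-3))²/4)*(-25))*98 = ((-2 + (¼)*9²)*(-25))*98 = ((-2 + (¼)*81)*(-25))*98 = ((-2 + 81/4)*(-25))*98 = ((73/4)*(-25))*98 = -1825/4*98 = -89425/2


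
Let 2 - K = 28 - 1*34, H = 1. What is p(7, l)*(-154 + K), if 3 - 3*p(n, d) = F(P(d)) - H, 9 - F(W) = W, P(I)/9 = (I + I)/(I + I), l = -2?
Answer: -584/3 ≈ -194.67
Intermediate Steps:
P(I) = 9 (P(I) = 9*((I + I)/(I + I)) = 9*((2*I)/((2*I))) = 9*((2*I)*(1/(2*I))) = 9*1 = 9)
F(W) = 9 - W
p(n, d) = 4/3 (p(n, d) = 1 - ((9 - 1*9) - 1*1)/3 = 1 - ((9 - 9) - 1)/3 = 1 - (0 - 1)/3 = 1 - 1/3*(-1) = 1 + 1/3 = 4/3)
K = 8 (K = 2 - (28 - 1*34) = 2 - (28 - 34) = 2 - 1*(-6) = 2 + 6 = 8)
p(7, l)*(-154 + K) = 4*(-154 + 8)/3 = (4/3)*(-146) = -584/3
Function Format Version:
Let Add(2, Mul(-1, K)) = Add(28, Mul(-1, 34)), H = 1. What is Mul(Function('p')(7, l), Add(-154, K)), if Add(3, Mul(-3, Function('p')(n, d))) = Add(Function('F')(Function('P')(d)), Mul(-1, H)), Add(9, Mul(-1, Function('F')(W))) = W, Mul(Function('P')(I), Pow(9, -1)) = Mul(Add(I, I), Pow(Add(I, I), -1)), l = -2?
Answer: Rational(-584, 3) ≈ -194.67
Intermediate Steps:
Function('P')(I) = 9 (Function('P')(I) = Mul(9, Mul(Add(I, I), Pow(Add(I, I), -1))) = Mul(9, Mul(Mul(2, I), Pow(Mul(2, I), -1))) = Mul(9, Mul(Mul(2, I), Mul(Rational(1, 2), Pow(I, -1)))) = Mul(9, 1) = 9)
Function('F')(W) = Add(9, Mul(-1, W))
Function('p')(n, d) = Rational(4, 3) (Function('p')(n, d) = Add(1, Mul(Rational(-1, 3), Add(Add(9, Mul(-1, 9)), Mul(-1, 1)))) = Add(1, Mul(Rational(-1, 3), Add(Add(9, -9), -1))) = Add(1, Mul(Rational(-1, 3), Add(0, -1))) = Add(1, Mul(Rational(-1, 3), -1)) = Add(1, Rational(1, 3)) = Rational(4, 3))
K = 8 (K = Add(2, Mul(-1, Add(28, Mul(-1, 34)))) = Add(2, Mul(-1, Add(28, -34))) = Add(2, Mul(-1, -6)) = Add(2, 6) = 8)
Mul(Function('p')(7, l), Add(-154, K)) = Mul(Rational(4, 3), Add(-154, 8)) = Mul(Rational(4, 3), -146) = Rational(-584, 3)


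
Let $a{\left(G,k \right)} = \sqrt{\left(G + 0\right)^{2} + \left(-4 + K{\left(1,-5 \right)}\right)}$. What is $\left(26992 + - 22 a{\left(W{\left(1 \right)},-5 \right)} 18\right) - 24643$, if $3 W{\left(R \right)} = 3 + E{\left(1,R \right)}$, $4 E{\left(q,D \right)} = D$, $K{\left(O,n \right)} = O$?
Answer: $2349 - 33 i \sqrt{263} \approx 2349.0 - 535.17 i$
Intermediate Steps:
$E{\left(q,D \right)} = \frac{D}{4}$
$W{\left(R \right)} = 1 + \frac{R}{12}$ ($W{\left(R \right)} = \frac{3 + \frac{R}{4}}{3} = 1 + \frac{R}{12}$)
$a{\left(G,k \right)} = \sqrt{-3 + G^{2}}$ ($a{\left(G,k \right)} = \sqrt{\left(G + 0\right)^{2} + \left(-4 + 1\right)} = \sqrt{G^{2} - 3} = \sqrt{-3 + G^{2}}$)
$\left(26992 + - 22 a{\left(W{\left(1 \right)},-5 \right)} 18\right) - 24643 = \left(26992 + - 22 \sqrt{-3 + \left(1 + \frac{1}{12} \cdot 1\right)^{2}} \cdot 18\right) - 24643 = \left(26992 + - 22 \sqrt{-3 + \left(1 + \frac{1}{12}\right)^{2}} \cdot 18\right) - 24643 = \left(26992 + - 22 \sqrt{-3 + \left(\frac{13}{12}\right)^{2}} \cdot 18\right) - 24643 = \left(26992 + - 22 \sqrt{-3 + \frac{169}{144}} \cdot 18\right) - 24643 = \left(26992 + - 22 \sqrt{- \frac{263}{144}} \cdot 18\right) - 24643 = \left(26992 + - 22 \frac{i \sqrt{263}}{12} \cdot 18\right) - 24643 = \left(26992 + - \frac{11 i \sqrt{263}}{6} \cdot 18\right) - 24643 = \left(26992 - 33 i \sqrt{263}\right) - 24643 = 2349 - 33 i \sqrt{263}$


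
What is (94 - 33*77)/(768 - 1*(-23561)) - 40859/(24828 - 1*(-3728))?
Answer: -1063935143/694738924 ≈ -1.5314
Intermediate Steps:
(94 - 33*77)/(768 - 1*(-23561)) - 40859/(24828 - 1*(-3728)) = (94 - 2541)/(768 + 23561) - 40859/(24828 + 3728) = -2447/24329 - 40859/28556 = -1063935143/694738924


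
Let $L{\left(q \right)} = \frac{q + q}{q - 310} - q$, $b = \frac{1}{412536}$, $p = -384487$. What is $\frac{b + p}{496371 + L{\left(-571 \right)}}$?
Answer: $- \frac{139739576276311}{180611166703584} \approx -0.7737$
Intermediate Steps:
$b = \frac{1}{412536} \approx 2.424 \cdot 10^{-6}$
$L{\left(q \right)} = - q + \frac{2 q}{-310 + q}$ ($L{\left(q \right)} = \frac{2 q}{-310 + q} - q = - q + \frac{2 q}{-310 + q}$)
$\frac{b + p}{496371 + L{\left(-571 \right)}} = \frac{\frac{1}{412536} - 384487}{496371 - \frac{571 \left(312 - -571\right)}{-310 - 571}} = - \frac{158614729031}{412536 \left(496371 - \frac{571 \left(312 + 571\right)}{-881}\right)} = - \frac{158614729031}{412536 \left(496371 - \left(- \frac{571}{881}\right) 883\right)} = - \frac{158614729031}{412536 \left(496371 + \frac{504193}{881}\right)} = - \frac{158614729031}{412536 \cdot \frac{437807044}{881}} = \left(- \frac{158614729031}{412536}\right) \frac{881}{437807044} = - \frac{139739576276311}{180611166703584}$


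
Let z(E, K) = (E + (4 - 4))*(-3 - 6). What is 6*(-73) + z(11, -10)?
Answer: -537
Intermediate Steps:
z(E, K) = -9*E (z(E, K) = (E + 0)*(-9) = E*(-9) = -9*E)
6*(-73) + z(11, -10) = 6*(-73) - 9*11 = -438 - 99 = -537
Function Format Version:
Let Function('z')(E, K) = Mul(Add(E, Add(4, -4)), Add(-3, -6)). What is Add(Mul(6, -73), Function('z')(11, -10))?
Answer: -537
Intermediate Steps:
Function('z')(E, K) = Mul(-9, E) (Function('z')(E, K) = Mul(Add(E, 0), -9) = Mul(E, -9) = Mul(-9, E))
Add(Mul(6, -73), Function('z')(11, -10)) = Add(Mul(6, -73), Mul(-9, 11)) = Add(-438, -99) = -537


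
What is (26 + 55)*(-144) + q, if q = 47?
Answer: -11617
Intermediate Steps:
(26 + 55)*(-144) + q = (26 + 55)*(-144) + 47 = 81*(-144) + 47 = -11664 + 47 = -11617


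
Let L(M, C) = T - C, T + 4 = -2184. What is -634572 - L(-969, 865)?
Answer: -631519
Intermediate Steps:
T = -2188 (T = -4 - 2184 = -2188)
L(M, C) = -2188 - C
-634572 - L(-969, 865) = -634572 - (-2188 - 1*865) = -634572 - (-2188 - 865) = -634572 - 1*(-3053) = -634572 + 3053 = -631519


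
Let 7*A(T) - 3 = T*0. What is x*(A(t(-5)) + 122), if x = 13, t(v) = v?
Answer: 11141/7 ≈ 1591.6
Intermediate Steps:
A(T) = 3/7 (A(T) = 3/7 + (T*0)/7 = 3/7 + (⅐)*0 = 3/7 + 0 = 3/7)
x*(A(t(-5)) + 122) = 13*(3/7 + 122) = 13*(857/7) = 11141/7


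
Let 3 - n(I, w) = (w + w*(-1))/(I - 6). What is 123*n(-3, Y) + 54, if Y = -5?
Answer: 423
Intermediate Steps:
n(I, w) = 3 (n(I, w) = 3 - (w + w*(-1))/(I - 6) = 3 - (w - w)/(-6 + I) = 3 - 0/(-6 + I) = 3 - 1*0 = 3 + 0 = 3)
123*n(-3, Y) + 54 = 123*3 + 54 = 369 + 54 = 423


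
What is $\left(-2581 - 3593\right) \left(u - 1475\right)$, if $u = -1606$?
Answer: $19022094$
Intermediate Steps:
$\left(-2581 - 3593\right) \left(u - 1475\right) = \left(-2581 - 3593\right) \left(-1606 - 1475\right) = \left(-6174\right) \left(-3081\right) = 19022094$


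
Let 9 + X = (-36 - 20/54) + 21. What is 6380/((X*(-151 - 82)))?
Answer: 86130/76657 ≈ 1.1236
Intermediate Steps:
X = -658/27 (X = -9 + ((-36 - 20/54) + 21) = -9 + ((-36 - 20*1/54) + 21) = -9 + ((-36 - 10/27) + 21) = -9 + (-982/27 + 21) = -9 - 415/27 = -658/27 ≈ -24.370)
6380/((X*(-151 - 82))) = 6380/((-658*(-151 - 82)/27)) = 6380/((-658/27*(-233))) = 6380/(153314/27) = 6380*(27/153314) = 86130/76657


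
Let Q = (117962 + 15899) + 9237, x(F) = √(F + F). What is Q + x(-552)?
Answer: 143098 + 4*I*√69 ≈ 1.431e+5 + 33.227*I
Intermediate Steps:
x(F) = √2*√F (x(F) = √(2*F) = √2*√F)
Q = 143098 (Q = 133861 + 9237 = 143098)
Q + x(-552) = 143098 + √2*√(-552) = 143098 + √2*(2*I*√138) = 143098 + 4*I*√69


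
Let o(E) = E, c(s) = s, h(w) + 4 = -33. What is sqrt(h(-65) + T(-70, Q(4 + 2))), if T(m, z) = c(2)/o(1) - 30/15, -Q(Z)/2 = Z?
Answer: I*sqrt(37) ≈ 6.0828*I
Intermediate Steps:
Q(Z) = -2*Z
h(w) = -37 (h(w) = -4 - 33 = -37)
T(m, z) = 0 (T(m, z) = 2/1 - 30/15 = 2*1 - 30*1/15 = 2 - 2 = 0)
sqrt(h(-65) + T(-70, Q(4 + 2))) = sqrt(-37 + 0) = sqrt(-37) = I*sqrt(37)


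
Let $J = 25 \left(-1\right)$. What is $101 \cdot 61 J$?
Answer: $-154025$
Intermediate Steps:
$J = -25$
$101 \cdot 61 J = 101 \cdot 61 \left(-25\right) = 6161 \left(-25\right) = -154025$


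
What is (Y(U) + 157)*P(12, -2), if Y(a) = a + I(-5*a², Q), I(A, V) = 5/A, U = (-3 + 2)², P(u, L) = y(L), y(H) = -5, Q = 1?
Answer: -785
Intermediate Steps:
P(u, L) = -5
U = 1 (U = (-1)² = 1)
Y(a) = a - 1/a² (Y(a) = a + 5/((-5*a²)) = a + 5*(-1/(5*a²)) = a - 1/a²)
(Y(U) + 157)*P(12, -2) = ((1 - 1/1²) + 157)*(-5) = ((1 - 1*1) + 157)*(-5) = ((1 - 1) + 157)*(-5) = (0 + 157)*(-5) = 157*(-5) = -785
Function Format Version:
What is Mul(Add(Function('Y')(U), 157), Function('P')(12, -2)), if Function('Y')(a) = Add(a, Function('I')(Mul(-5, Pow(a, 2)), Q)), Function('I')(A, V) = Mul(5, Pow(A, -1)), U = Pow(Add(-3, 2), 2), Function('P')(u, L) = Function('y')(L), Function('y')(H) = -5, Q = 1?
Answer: -785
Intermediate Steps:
Function('P')(u, L) = -5
U = 1 (U = Pow(-1, 2) = 1)
Function('Y')(a) = Add(a, Mul(-1, Pow(a, -2))) (Function('Y')(a) = Add(a, Mul(5, Pow(Mul(-5, Pow(a, 2)), -1))) = Add(a, Mul(5, Mul(Rational(-1, 5), Pow(a, -2)))) = Add(a, Mul(-1, Pow(a, -2))))
Mul(Add(Function('Y')(U), 157), Function('P')(12, -2)) = Mul(Add(Add(1, Mul(-1, Pow(1, -2))), 157), -5) = Mul(Add(Add(1, Mul(-1, 1)), 157), -5) = Mul(Add(Add(1, -1), 157), -5) = Mul(Add(0, 157), -5) = Mul(157, -5) = -785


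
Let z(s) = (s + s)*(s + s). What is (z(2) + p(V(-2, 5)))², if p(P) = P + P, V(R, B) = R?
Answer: 144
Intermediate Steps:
z(s) = 4*s² (z(s) = (2*s)*(2*s) = 4*s²)
p(P) = 2*P
(z(2) + p(V(-2, 5)))² = (4*2² + 2*(-2))² = (4*4 - 4)² = (16 - 4)² = 12² = 144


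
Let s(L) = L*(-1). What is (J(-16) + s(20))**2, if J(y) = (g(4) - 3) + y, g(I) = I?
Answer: 1225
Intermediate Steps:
s(L) = -L
J(y) = 1 + y (J(y) = (4 - 3) + y = 1 + y)
(J(-16) + s(20))**2 = ((1 - 16) - 1*20)**2 = (-15 - 20)**2 = (-35)**2 = 1225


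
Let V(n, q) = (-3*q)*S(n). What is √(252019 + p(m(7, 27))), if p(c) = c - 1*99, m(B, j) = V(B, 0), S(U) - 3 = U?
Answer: 4*√15745 ≈ 501.92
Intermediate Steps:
S(U) = 3 + U
V(n, q) = -3*q*(3 + n) (V(n, q) = (-3*q)*(3 + n) = -3*q*(3 + n))
m(B, j) = 0 (m(B, j) = -3*0*(3 + B) = 0)
p(c) = -99 + c (p(c) = c - 99 = -99 + c)
√(252019 + p(m(7, 27))) = √(252019 + (-99 + 0)) = √(252019 - 99) = √251920 = 4*√15745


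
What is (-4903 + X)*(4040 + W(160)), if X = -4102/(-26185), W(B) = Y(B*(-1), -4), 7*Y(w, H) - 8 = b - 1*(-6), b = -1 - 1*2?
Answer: -3632025541323/183295 ≈ -1.9815e+7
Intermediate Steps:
b = -3 (b = -1 - 2 = -3)
Y(w, H) = 11/7 (Y(w, H) = 8/7 + (-3 - 1*(-6))/7 = 8/7 + (-3 + 6)/7 = 8/7 + (⅐)*3 = 8/7 + 3/7 = 11/7)
W(B) = 11/7
X = 4102/26185 (X = -4102*(-1/26185) = 4102/26185 ≈ 0.15665)
(-4903 + X)*(4040 + W(160)) = (-4903 + 4102/26185)*(4040 + 11/7) = -128380953/26185*28291/7 = -3632025541323/183295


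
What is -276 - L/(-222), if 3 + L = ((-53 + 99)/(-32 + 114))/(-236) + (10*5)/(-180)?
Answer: -5336096497/19332648 ≈ -276.01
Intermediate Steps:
L = -285649/87084 (L = -3 + (((-53 + 99)/(-32 + 114))/(-236) + (10*5)/(-180)) = -3 + ((46/82)*(-1/236) + 50*(-1/180)) = -3 + ((46*(1/82))*(-1/236) - 5/18) = -3 + ((23/41)*(-1/236) - 5/18) = -3 + (-23/9676 - 5/18) = -3 - 24397/87084 = -285649/87084 ≈ -3.2802)
-276 - L/(-222) = -276 - (-285649)/(87084*(-222)) = -276 - (-285649)*(-1)/(87084*222) = -276 - 1*285649/19332648 = -276 - 285649/19332648 = -5336096497/19332648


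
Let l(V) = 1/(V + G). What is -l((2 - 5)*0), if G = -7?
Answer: ⅐ ≈ 0.14286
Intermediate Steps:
l(V) = 1/(-7 + V) (l(V) = 1/(V - 7) = 1/(-7 + V))
-l((2 - 5)*0) = -1/(-7 + (2 - 5)*0) = -1/(-7 - 3*0) = -1/(-7 + 0) = -1/(-7) = -1*(-⅐) = ⅐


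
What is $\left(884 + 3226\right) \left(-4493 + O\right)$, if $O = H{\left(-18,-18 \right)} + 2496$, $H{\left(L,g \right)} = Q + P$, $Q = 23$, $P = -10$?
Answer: $-8154240$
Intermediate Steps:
$H{\left(L,g \right)} = 13$ ($H{\left(L,g \right)} = 23 - 10 = 13$)
$O = 2509$ ($O = 13 + 2496 = 2509$)
$\left(884 + 3226\right) \left(-4493 + O\right) = \left(884 + 3226\right) \left(-4493 + 2509\right) = 4110 \left(-1984\right) = -8154240$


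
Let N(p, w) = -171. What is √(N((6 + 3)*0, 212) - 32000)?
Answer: I*√32171 ≈ 179.36*I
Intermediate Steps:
√(N((6 + 3)*0, 212) - 32000) = √(-171 - 32000) = √(-32171) = I*√32171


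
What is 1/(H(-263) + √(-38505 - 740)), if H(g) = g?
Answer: -263/108414 - I*√39245/108414 ≈ -0.0024259 - 0.0018273*I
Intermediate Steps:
1/(H(-263) + √(-38505 - 740)) = 1/(-263 + √(-38505 - 740)) = 1/(-263 + √(-39245)) = 1/(-263 + I*√39245)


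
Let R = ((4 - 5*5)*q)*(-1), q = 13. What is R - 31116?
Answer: -30843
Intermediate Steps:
R = 273 (R = ((4 - 5*5)*13)*(-1) = ((4 - 25)*13)*(-1) = -21*13*(-1) = -273*(-1) = 273)
R - 31116 = 273 - 31116 = -30843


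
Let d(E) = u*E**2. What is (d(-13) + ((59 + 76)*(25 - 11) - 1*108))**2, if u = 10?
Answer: 12054784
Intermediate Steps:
d(E) = 10*E**2
(d(-13) + ((59 + 76)*(25 - 11) - 1*108))**2 = (10*(-13)**2 + ((59 + 76)*(25 - 11) - 1*108))**2 = (10*169 + (135*14 - 108))**2 = (1690 + (1890 - 108))**2 = (1690 + 1782)**2 = 3472**2 = 12054784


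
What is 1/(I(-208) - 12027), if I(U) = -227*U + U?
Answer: 1/34981 ≈ 2.8587e-5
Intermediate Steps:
I(U) = -226*U
1/(I(-208) - 12027) = 1/(-226*(-208) - 12027) = 1/(47008 - 12027) = 1/34981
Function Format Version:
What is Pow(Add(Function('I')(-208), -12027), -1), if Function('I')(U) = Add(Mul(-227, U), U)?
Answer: Rational(1, 34981) ≈ 2.8587e-5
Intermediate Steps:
Function('I')(U) = Mul(-226, U)
Pow(Add(Function('I')(-208), -12027), -1) = Pow(Add(Mul(-226, -208), -12027), -1) = Pow(Add(47008, -12027), -1) = Pow(34981, -1) = Rational(1, 34981)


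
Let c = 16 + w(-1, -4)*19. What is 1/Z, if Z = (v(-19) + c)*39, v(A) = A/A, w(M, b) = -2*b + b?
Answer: 1/3627 ≈ 0.00027571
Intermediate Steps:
w(M, b) = -b
c = 92 (c = 16 - 1*(-4)*19 = 16 + 4*19 = 16 + 76 = 92)
v(A) = 1
Z = 3627 (Z = (1 + 92)*39 = 93*39 = 3627)
1/Z = 1/3627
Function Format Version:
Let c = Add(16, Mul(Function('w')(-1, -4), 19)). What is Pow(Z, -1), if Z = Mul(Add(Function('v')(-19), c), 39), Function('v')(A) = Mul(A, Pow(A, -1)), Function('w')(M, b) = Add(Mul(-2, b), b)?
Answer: Rational(1, 3627) ≈ 0.00027571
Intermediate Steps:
Function('w')(M, b) = Mul(-1, b)
c = 92 (c = Add(16, Mul(Mul(-1, -4), 19)) = Add(16, Mul(4, 19)) = Add(16, 76) = 92)
Function('v')(A) = 1
Z = 3627 (Z = Mul(Add(1, 92), 39) = Mul(93, 39) = 3627)
Pow(Z, -1) = Pow(3627, -1) = Rational(1, 3627)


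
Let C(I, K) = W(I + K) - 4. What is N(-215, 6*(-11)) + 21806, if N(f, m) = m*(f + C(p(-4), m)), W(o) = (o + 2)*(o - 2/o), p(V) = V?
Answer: -9722012/35 ≈ -2.7777e+5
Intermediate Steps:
W(o) = (2 + o)*(o - 2/o)
C(I, K) = -6 + (I + K)² - 4/(I + K) + 2*I + 2*K (C(I, K) = (-2 + (I + K)² - 4/(I + K) + 2*(I + K)) - 4 = (-2 + (I + K)² - 4/(I + K) + (2*I + 2*K)) - 4 = (-2 + (I + K)² - 4/(I + K) + 2*I + 2*K) - 4 = -6 + (I + K)² - 4/(I + K) + 2*I + 2*K)
N(f, m) = m*(f + (-4 + (-4 + m)*(-14 + (-4 + m)² + 2*m))/(-4 + m)) (N(f, m) = m*(f + (-4 + (-4 + m)*(-6 + (-4 + m)² + 2*(-4) + 2*m))/(-4 + m)) = m*(f + (-4 + (-4 + m)*(-6 + (-4 + m)² - 8 + 2*m))/(-4 + m)) = m*(f + (-4 + (-4 + m)*(-14 + (-4 + m)² + 2*m))/(-4 + m)))
N(-215, 6*(-11)) + 21806 = (6*(-11))*(-4 + (-4 + 6*(-11))*(-14 - 215 + (-4 + 6*(-11))² + 2*(6*(-11))))/(-4 + 6*(-11)) + 21806 = -66*(-4 + (-4 - 66)*(-14 - 215 + (-4 - 66)² + 2*(-66)))/(-4 - 66) + 21806 = -66*(-4 - 70*(-14 - 215 + (-70)² - 132))/(-70) + 21806 = -66*(-1/70)*(-4 - 70*(-14 - 215 + 4900 - 132)) + 21806 = -66*(-1/70)*(-4 - 70*4539) + 21806 = -66*(-1/70)*(-4 - 317730) + 21806 = -66*(-1/70)*(-317734) + 21806 = -10485222/35 + 21806 = -9722012/35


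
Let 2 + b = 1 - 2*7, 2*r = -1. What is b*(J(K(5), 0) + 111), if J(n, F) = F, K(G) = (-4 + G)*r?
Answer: -1665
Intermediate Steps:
r = -1/2 (r = (1/2)*(-1) = -1/2 ≈ -0.50000)
K(G) = 2 - G/2 (K(G) = (-4 + G)*(-1/2) = 2 - G/2)
b = -15 (b = -2 + (1 - 2*7) = -2 + (1 - 14) = -2 - 13 = -15)
b*(J(K(5), 0) + 111) = -15*(0 + 111) = -15*111 = -1665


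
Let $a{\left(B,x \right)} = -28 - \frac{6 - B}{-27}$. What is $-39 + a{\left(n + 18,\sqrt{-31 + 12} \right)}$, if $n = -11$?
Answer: $- \frac{1810}{27} \approx -67.037$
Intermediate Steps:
$a{\left(B,x \right)} = - \frac{250}{9} - \frac{B}{27}$ ($a{\left(B,x \right)} = -28 - \left(6 - B\right) \left(- \frac{1}{27}\right) = -28 - \left(- \frac{2}{9} + \frac{B}{27}\right) = - \frac{250}{9} - \frac{B}{27}$)
$-39 + a{\left(n + 18,\sqrt{-31 + 12} \right)} = -39 - \left(\frac{250}{9} + \frac{-11 + 18}{27}\right) = -39 - \frac{757}{27} = - \frac{1810}{27}$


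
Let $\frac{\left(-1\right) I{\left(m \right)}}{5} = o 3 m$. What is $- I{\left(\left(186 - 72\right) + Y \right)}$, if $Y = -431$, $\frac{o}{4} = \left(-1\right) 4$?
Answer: $76080$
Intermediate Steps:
$o = -16$ ($o = 4 \left(\left(-1\right) 4\right) = 4 \left(-4\right) = -16$)
$I{\left(m \right)} = 240 m$ ($I{\left(m \right)} = - 5 \left(-16\right) 3 m = - 5 \left(- 48 m\right) = 240 m$)
$- I{\left(\left(186 - 72\right) + Y \right)} = - 240 \left(\left(186 - 72\right) - 431\right) = - 240 \left(114 - 431\right) = - 240 \left(-317\right) = \left(-1\right) \left(-76080\right) = 76080$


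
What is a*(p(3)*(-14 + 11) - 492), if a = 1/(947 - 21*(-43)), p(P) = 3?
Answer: -501/1850 ≈ -0.27081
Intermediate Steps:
a = 1/1850 (a = 1/(947 + 903) = 1/1850 ≈ 0.00054054)
a*(p(3)*(-14 + 11) - 492) = (3*(-14 + 11) - 492)/1850 = (3*(-3) - 492)/1850 = (-9 - 492)/1850 = (1/1850)*(-501) = -501/1850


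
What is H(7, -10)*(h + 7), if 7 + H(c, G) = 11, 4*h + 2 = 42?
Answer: 68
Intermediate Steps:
h = 10 (h = -½ + (¼)*42 = -½ + 21/2 = 10)
H(c, G) = 4 (H(c, G) = -7 + 11 = 4)
H(7, -10)*(h + 7) = 4*(10 + 7) = 4*17 = 68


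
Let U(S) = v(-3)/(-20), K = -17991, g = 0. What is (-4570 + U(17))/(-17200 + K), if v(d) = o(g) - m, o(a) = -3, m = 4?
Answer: 91393/703820 ≈ 0.12985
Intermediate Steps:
v(d) = -7 (v(d) = -3 - 1*4 = -3 - 4 = -7)
U(S) = 7/20 (U(S) = -7/(-20) = -7*(-1/20) = 7/20)
(-4570 + U(17))/(-17200 + K) = (-4570 + 7/20)/(-17200 - 17991) = -91393/20/(-35191) = -91393/20*(-1/35191) = 91393/703820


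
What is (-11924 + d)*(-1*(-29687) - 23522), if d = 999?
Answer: -67352625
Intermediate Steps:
(-11924 + d)*(-1*(-29687) - 23522) = (-11924 + 999)*(-1*(-29687) - 23522) = -10925*(29687 - 23522) = -10925*6165 = -67352625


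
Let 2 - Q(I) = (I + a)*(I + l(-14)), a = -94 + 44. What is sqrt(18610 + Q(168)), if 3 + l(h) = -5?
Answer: 2*I*sqrt(67) ≈ 16.371*I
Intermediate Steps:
a = -50
l(h) = -8 (l(h) = -3 - 5 = -8)
Q(I) = 2 - (-50 + I)*(-8 + I) (Q(I) = 2 - (I - 50)*(I - 8) = 2 - (-50 + I)*(-8 + I))
sqrt(18610 + Q(168)) = sqrt(18610 + (-398 - 1*168**2 + 58*168)) = sqrt(18610 + (-398 - 1*28224 + 9744)) = sqrt(18610 + (-398 - 28224 + 9744)) = sqrt(18610 - 18878) = sqrt(-268) = 2*I*sqrt(67)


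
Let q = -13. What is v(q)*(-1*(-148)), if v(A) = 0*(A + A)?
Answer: 0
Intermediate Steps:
v(A) = 0 (v(A) = 0*(2*A) = 0)
v(q)*(-1*(-148)) = 0*(-1*(-148)) = 0*148 = 0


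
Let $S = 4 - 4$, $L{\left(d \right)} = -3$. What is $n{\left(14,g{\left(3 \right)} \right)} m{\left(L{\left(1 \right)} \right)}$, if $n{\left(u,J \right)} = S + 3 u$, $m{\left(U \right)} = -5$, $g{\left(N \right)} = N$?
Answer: $-210$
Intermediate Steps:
$S = 0$ ($S = 4 - 4 = 0$)
$n{\left(u,J \right)} = 3 u$ ($n{\left(u,J \right)} = 0 + 3 u = 3 u$)
$n{\left(14,g{\left(3 \right)} \right)} m{\left(L{\left(1 \right)} \right)} = 3 \cdot 14 \left(-5\right) = 42 \left(-5\right) = -210$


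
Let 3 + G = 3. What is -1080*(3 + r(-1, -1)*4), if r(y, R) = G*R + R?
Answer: 1080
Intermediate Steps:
G = 0 (G = -3 + 3 = 0)
r(y, R) = R (r(y, R) = 0*R + R = 0 + R = R)
-1080*(3 + r(-1, -1)*4) = -1080*(3 - 1*4) = -1080*(3 - 4) = -1080*(-1) = 1080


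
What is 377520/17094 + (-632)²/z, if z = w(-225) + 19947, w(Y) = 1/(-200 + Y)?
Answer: 46228874040/1097832883 ≈ 42.109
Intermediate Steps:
z = 8477474/425 (z = 1/(-200 - 225) + 19947 = 1/(-425) + 19947 = -1/425 + 19947 = 8477474/425 ≈ 19947.)
377520/17094 + (-632)²/z = 377520/17094 + (-632)²/(8477474/425) = 377520*(1/17094) + 399424*(425/8477474) = 5720/259 + 84877600/4238737 = 46228874040/1097832883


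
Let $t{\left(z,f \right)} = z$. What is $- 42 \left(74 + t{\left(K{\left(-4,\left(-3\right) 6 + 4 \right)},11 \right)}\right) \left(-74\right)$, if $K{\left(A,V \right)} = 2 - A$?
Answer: $248640$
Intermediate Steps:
$- 42 \left(74 + t{\left(K{\left(-4,\left(-3\right) 6 + 4 \right)},11 \right)}\right) \left(-74\right) = - 42 \left(74 + \left(2 - -4\right)\right) \left(-74\right) = - 42 \left(74 + \left(2 + 4\right)\right) \left(-74\right) = - 42 \left(74 + 6\right) \left(-74\right) = \left(-42\right) 80 \left(-74\right) = \left(-3360\right) \left(-74\right) = 248640$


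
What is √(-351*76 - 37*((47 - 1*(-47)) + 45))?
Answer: I*√31819 ≈ 178.38*I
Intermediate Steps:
√(-351*76 - 37*((47 - 1*(-47)) + 45)) = √(-26676 - 37*((47 + 47) + 45)) = √(-26676 - 37*(94 + 45)) = √(-26676 - 37*139) = √(-26676 - 5143) = √(-31819) = I*√31819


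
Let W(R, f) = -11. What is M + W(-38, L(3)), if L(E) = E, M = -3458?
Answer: -3469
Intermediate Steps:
M + W(-38, L(3)) = -3458 - 11 = -3469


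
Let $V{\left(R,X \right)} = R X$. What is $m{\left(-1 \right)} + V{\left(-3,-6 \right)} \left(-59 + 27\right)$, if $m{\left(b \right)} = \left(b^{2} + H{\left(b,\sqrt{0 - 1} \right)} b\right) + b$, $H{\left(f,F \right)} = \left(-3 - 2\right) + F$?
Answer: $-571 - i \approx -571.0 - 1.0 i$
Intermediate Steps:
$H{\left(f,F \right)} = -5 + F$
$m{\left(b \right)} = b + b^{2} + b \left(-5 + i\right)$ ($m{\left(b \right)} = \left(b^{2} + \left(-5 + \sqrt{0 - 1}\right) b\right) + b = \left(b^{2} + \left(-5 + \sqrt{-1}\right) b\right) + b = \left(b^{2} + \left(-5 + i\right) b\right) + b = \left(b^{2} + b \left(-5 + i\right)\right) + b = b + b^{2} + b \left(-5 + i\right)$)
$m{\left(-1 \right)} + V{\left(-3,-6 \right)} \left(-59 + 27\right) = - (-4 + i - 1) + \left(-3\right) \left(-6\right) \left(-59 + 27\right) = - (-5 + i) + 18 \left(-32\right) = \left(5 - i\right) - 576 = -571 - i$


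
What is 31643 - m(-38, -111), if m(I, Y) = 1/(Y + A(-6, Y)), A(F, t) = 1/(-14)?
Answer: 49204879/1555 ≈ 31643.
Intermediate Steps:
A(F, t) = -1/14
m(I, Y) = 1/(-1/14 + Y) (m(I, Y) = 1/(Y - 1/14) = 1/(-1/14 + Y))
31643 - m(-38, -111) = 31643 - 14/(-1 + 14*(-111)) = 31643 - 14/(-1 - 1554) = 31643 - 14/(-1555) = 31643 - 14*(-1)/1555 = 31643 - 1*(-14/1555) = 31643 + 14/1555 = 49204879/1555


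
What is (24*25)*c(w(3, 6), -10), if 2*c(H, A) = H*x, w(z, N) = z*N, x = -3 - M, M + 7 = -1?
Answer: 27000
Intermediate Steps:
M = -8 (M = -7 - 1 = -8)
x = 5 (x = -3 - 1*(-8) = -3 + 8 = 5)
w(z, N) = N*z
c(H, A) = 5*H/2 (c(H, A) = (H*5)/2 = (5*H)/2 = 5*H/2)
(24*25)*c(w(3, 6), -10) = (24*25)*(5*(6*3)/2) = 600*((5/2)*18) = 600*45 = 27000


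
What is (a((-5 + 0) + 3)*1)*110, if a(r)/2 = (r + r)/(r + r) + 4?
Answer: 1100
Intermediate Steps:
a(r) = 10 (a(r) = 2*((r + r)/(r + r) + 4) = 2*((2*r)/((2*r)) + 4) = 2*((2*r)*(1/(2*r)) + 4) = 2*(1 + 4) = 2*5 = 10)
(a((-5 + 0) + 3)*1)*110 = (10*1)*110 = 10*110 = 1100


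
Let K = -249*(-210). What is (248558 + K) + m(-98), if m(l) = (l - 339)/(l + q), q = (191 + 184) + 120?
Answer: 119436219/397 ≈ 3.0085e+5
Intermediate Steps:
q = 495 (q = 375 + 120 = 495)
m(l) = (-339 + l)/(495 + l) (m(l) = (l - 339)/(l + 495) = (-339 + l)/(495 + l))
K = 52290
(248558 + K) + m(-98) = (248558 + 52290) + (-339 - 98)/(495 - 98) = 300848 - 437/397 = 119436219/397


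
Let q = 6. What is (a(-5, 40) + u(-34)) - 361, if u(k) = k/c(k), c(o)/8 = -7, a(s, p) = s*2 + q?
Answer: -10203/28 ≈ -364.39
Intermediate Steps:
a(s, p) = 6 + 2*s (a(s, p) = s*2 + 6 = 2*s + 6 = 6 + 2*s)
c(o) = -56 (c(o) = 8*(-7) = -56)
u(k) = -k/56 (u(k) = k/(-56) = k*(-1/56) = -k/56)
(a(-5, 40) + u(-34)) - 361 = ((6 + 2*(-5)) - 1/56*(-34)) - 361 = ((6 - 10) + 17/28) - 361 = (-4 + 17/28) - 361 = -95/28 - 361 = -10203/28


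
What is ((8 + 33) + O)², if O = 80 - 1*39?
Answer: 6724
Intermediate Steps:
O = 41 (O = 80 - 39 = 41)
((8 + 33) + O)² = ((8 + 33) + 41)² = (41 + 41)² = 82² = 6724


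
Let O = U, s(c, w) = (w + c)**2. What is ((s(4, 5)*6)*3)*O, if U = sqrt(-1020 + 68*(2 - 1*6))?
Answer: 2916*I*sqrt(323) ≈ 52407.0*I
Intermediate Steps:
s(c, w) = (c + w)**2
U = 2*I*sqrt(323) (U = sqrt(-1020 + 68*(2 - 6)) = sqrt(-1020 + 68*(-4)) = sqrt(-1020 - 272) = sqrt(-1292) = 2*I*sqrt(323) ≈ 35.944*I)
O = 2*I*sqrt(323) ≈ 35.944*I
((s(4, 5)*6)*3)*O = (((4 + 5)**2*6)*3)*(2*I*sqrt(323)) = ((9**2*6)*3)*(2*I*sqrt(323)) = ((81*6)*3)*(2*I*sqrt(323)) = (486*3)*(2*I*sqrt(323)) = 1458*(2*I*sqrt(323)) = 2916*I*sqrt(323)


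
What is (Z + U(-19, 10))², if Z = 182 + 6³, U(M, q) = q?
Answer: 166464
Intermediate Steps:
Z = 398 (Z = 182 + 216 = 398)
(Z + U(-19, 10))² = (398 + 10)² = 408² = 166464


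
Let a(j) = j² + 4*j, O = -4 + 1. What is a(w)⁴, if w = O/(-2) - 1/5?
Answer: 225360027841/100000000 ≈ 2253.6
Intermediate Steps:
O = -3
w = 13/10 (w = -3/(-2) - 1/5 = -3*(-½) - 1*⅕ = 3/2 - ⅕ = 13/10 ≈ 1.3000)
a(w)⁴ = (13*(4 + 13/10)/10)⁴ = ((13/10)*(53/10))⁴ = (689/100)⁴ = 225360027841/100000000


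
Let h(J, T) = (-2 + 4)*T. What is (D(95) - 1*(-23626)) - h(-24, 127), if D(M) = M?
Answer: 23467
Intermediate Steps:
h(J, T) = 2*T
(D(95) - 1*(-23626)) - h(-24, 127) = (95 - 1*(-23626)) - 2*127 = (95 + 23626) - 1*254 = 23721 - 254 = 23467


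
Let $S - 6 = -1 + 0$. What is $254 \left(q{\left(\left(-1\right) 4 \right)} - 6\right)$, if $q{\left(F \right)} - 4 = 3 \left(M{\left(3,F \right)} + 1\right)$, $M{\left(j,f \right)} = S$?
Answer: $4064$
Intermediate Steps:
$S = 5$ ($S = 6 + \left(-1 + 0\right) = 6 - 1 = 5$)
$M{\left(j,f \right)} = 5$
$q{\left(F \right)} = 22$ ($q{\left(F \right)} = 4 + 3 \left(5 + 1\right) = 4 + 3 \cdot 6 = 4 + 18 = 22$)
$254 \left(q{\left(\left(-1\right) 4 \right)} - 6\right) = 254 \left(22 - 6\right) = 254 \cdot 16 = 4064$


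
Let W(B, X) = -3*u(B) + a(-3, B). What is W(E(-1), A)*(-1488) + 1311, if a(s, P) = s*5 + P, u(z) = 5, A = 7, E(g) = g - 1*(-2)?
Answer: 44463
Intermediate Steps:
E(g) = 2 + g (E(g) = g + 2 = 2 + g)
a(s, P) = P + 5*s (a(s, P) = 5*s + P = P + 5*s)
W(B, X) = -30 + B (W(B, X) = -3*5 + (B + 5*(-3)) = -15 + (B - 15) = -15 + (-15 + B) = -30 + B)
W(E(-1), A)*(-1488) + 1311 = (-30 + (2 - 1))*(-1488) + 1311 = (-30 + 1)*(-1488) + 1311 = -29*(-1488) + 1311 = 43152 + 1311 = 44463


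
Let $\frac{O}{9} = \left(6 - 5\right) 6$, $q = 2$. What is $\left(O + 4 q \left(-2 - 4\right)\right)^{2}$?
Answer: $36$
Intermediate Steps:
$O = 54$ ($O = 9 \left(6 - 5\right) 6 = 9 \cdot 1 \cdot 6 = 9 \cdot 6 = 54$)
$\left(O + 4 q \left(-2 - 4\right)\right)^{2} = \left(54 + 4 \cdot 2 \left(-2 - 4\right)\right)^{2} = \left(54 + 8 \left(-2 - 4\right)\right)^{2} = \left(54 + 8 \left(-6\right)\right)^{2} = \left(54 - 48\right)^{2} = 6^{2} = 36$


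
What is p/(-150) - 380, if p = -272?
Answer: -28364/75 ≈ -378.19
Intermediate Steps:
p/(-150) - 380 = -272/(-150) - 380 = -272*(-1/150) - 380 = 136/75 - 380 = -28364/75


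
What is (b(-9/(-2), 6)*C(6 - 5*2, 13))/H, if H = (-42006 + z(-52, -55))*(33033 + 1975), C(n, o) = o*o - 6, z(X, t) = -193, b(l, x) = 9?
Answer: -1467/1477302592 ≈ -9.9303e-7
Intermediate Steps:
C(n, o) = -6 + o**2 (C(n, o) = o**2 - 6 = -6 + o**2)
H = -1477302592 (H = (-42006 - 193)*(33033 + 1975) = -42199*35008 = -1477302592)
(b(-9/(-2), 6)*C(6 - 5*2, 13))/H = (9*(-6 + 13**2))/(-1477302592) = (9*(-6 + 169))*(-1/1477302592) = (9*163)*(-1/1477302592) = 1467*(-1/1477302592) = -1467/1477302592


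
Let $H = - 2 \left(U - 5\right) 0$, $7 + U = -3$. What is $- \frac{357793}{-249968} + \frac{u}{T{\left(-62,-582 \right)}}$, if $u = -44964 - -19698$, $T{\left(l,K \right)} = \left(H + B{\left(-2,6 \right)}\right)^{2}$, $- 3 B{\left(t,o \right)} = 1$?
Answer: $- \frac{56840865599}{249968} \approx -2.2739 \cdot 10^{5}$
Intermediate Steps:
$U = -10$ ($U = -7 - 3 = -10$)
$B{\left(t,o \right)} = - \frac{1}{3}$ ($B{\left(t,o \right)} = \left(- \frac{1}{3}\right) 1 = - \frac{1}{3}$)
$H = 0$ ($H = - 2 \left(-10 - 5\right) 0 = \left(-2\right) \left(-15\right) 0 = 30 \cdot 0 = 0$)
$T{\left(l,K \right)} = \frac{1}{9}$ ($T{\left(l,K \right)} = \left(0 - \frac{1}{3}\right)^{2} = \left(- \frac{1}{3}\right)^{2} = \frac{1}{9}$)
$u = -25266$ ($u = -44964 + 19698 = -25266$)
$- \frac{357793}{-249968} + \frac{u}{T{\left(-62,-582 \right)}} = - \frac{357793}{-249968} - 25266 \frac{1}{\frac{1}{9}} = \left(-357793\right) \left(- \frac{1}{249968}\right) - 227394 = \frac{357793}{249968} - 227394 = - \frac{56840865599}{249968}$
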